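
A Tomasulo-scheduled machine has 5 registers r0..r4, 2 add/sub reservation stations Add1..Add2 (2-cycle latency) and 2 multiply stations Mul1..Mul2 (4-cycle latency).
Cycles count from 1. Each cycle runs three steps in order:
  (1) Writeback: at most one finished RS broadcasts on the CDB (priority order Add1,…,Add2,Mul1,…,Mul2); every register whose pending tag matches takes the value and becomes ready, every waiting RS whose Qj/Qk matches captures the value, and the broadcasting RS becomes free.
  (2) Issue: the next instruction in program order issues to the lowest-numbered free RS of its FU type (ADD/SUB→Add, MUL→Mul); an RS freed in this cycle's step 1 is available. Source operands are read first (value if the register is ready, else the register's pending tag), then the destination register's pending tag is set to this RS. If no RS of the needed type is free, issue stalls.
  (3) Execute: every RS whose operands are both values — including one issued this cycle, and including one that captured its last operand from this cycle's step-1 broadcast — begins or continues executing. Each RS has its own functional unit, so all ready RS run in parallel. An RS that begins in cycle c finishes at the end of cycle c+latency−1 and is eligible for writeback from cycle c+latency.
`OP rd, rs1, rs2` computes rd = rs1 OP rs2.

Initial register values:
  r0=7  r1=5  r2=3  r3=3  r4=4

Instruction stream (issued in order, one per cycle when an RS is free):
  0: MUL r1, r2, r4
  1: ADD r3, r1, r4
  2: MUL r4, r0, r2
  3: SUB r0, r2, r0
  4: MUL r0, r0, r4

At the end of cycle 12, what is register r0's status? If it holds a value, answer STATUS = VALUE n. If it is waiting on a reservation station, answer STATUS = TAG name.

cycle 1: issue MUL r1<-Mul1 // r0:7,r1:Mul1,r2:3,r3:3,r4:4
cycle 2: issue ADD r3<-Add1 // r0:7,r1:Mul1,r2:3,r3:Add1,r4:4
cycle 3: issue MUL r4<-Mul2 // r0:7,r1:Mul1,r2:3,r3:Add1,r4:Mul2
cycle 4: issue SUB r0<-Add2 // r0:Add2,r1:Mul1,r2:3,r3:Add1,r4:Mul2
cycle 5: CDB Mul1=12; issue MUL r0<-Mul1 // r0:Mul1,r1:12,r2:3,r3:Add1,r4:Mul2
cycle 6: CDB Add2=-4 // r0:Mul1,r1:12,r2:3,r3:Add1,r4:Mul2
cycle 7: CDB Add1=16 // r0:Mul1,r1:12,r2:3,r3:16,r4:Mul2
cycle 8: CDB Mul2=21 // r0:Mul1,r1:12,r2:3,r3:16,r4:21
cycle 9: - // r0:Mul1,r1:12,r2:3,r3:16,r4:21
cycle 10: - // r0:Mul1,r1:12,r2:3,r3:16,r4:21
cycle 11: - // r0:Mul1,r1:12,r2:3,r3:16,r4:21
cycle 12: CDB Mul1=-84 // r0:-84,r1:12,r2:3,r3:16,r4:21

STATUS = VALUE -84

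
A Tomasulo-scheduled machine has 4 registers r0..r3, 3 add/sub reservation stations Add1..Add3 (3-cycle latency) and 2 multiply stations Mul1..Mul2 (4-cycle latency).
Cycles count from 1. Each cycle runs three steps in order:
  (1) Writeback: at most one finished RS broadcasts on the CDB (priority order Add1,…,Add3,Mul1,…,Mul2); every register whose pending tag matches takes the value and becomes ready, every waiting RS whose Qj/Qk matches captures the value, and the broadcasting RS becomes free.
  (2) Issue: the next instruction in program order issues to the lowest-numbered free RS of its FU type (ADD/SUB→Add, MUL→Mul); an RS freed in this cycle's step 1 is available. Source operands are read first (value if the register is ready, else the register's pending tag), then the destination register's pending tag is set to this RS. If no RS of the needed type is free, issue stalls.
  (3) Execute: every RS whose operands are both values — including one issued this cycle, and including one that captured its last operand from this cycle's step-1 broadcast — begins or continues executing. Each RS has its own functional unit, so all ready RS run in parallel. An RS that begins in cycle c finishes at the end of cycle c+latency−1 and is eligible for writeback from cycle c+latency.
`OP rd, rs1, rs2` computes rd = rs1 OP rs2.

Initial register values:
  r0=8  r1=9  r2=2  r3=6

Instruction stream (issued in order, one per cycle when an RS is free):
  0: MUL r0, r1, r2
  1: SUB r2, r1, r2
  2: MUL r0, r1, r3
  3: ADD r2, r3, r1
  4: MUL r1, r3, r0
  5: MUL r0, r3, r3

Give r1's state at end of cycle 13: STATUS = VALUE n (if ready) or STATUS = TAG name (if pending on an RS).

cycle 1: issue MUL r0<-Mul1 // r0:Mul1,r1:9,r2:2,r3:6
cycle 2: issue SUB r2<-Add1 // r0:Mul1,r1:9,r2:Add1,r3:6
cycle 3: issue MUL r0<-Mul2 // r0:Mul2,r1:9,r2:Add1,r3:6
cycle 4: issue ADD r2<-Add2 // r0:Mul2,r1:9,r2:Add2,r3:6
cycle 5: CDB Add1=7; stall // r0:Mul2,r1:9,r2:Add2,r3:6
cycle 6: CDB Mul1=18; issue MUL r1<-Mul1 // r0:Mul2,r1:Mul1,r2:Add2,r3:6
cycle 7: CDB Add2=15; stall // r0:Mul2,r1:Mul1,r2:15,r3:6
cycle 8: CDB Mul2=54; issue MUL r0<-Mul2 // r0:Mul2,r1:Mul1,r2:15,r3:6
cycle 9: - // r0:Mul2,r1:Mul1,r2:15,r3:6
cycle 10: - // r0:Mul2,r1:Mul1,r2:15,r3:6
cycle 11: - // r0:Mul2,r1:Mul1,r2:15,r3:6
cycle 12: CDB Mul1=324 // r0:Mul2,r1:324,r2:15,r3:6
cycle 13: CDB Mul2=36 // r0:36,r1:324,r2:15,r3:6

STATUS = VALUE 324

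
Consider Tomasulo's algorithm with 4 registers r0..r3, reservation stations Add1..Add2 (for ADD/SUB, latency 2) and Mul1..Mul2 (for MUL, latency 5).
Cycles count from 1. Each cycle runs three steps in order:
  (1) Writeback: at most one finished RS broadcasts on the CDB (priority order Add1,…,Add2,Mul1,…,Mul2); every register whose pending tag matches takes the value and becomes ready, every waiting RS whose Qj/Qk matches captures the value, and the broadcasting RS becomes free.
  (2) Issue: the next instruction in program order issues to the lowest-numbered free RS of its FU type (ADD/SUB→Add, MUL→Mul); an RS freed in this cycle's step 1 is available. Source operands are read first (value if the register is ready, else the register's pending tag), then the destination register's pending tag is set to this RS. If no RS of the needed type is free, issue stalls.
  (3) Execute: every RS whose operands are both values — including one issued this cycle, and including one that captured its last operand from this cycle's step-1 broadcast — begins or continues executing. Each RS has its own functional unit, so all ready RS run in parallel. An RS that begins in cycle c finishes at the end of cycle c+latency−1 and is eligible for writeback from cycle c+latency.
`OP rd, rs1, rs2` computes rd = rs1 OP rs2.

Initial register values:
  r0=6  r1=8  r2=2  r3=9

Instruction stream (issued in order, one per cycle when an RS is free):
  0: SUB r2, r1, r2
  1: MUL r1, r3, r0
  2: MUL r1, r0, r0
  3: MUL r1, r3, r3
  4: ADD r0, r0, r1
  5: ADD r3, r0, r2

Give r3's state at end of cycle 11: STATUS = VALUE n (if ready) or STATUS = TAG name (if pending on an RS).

  c1: issue SUB r2<-Add1  regs: r0:6,r1:8,r2:Add1,r3:9
  c2: issue MUL r1<-Mul1  regs: r0:6,r1:Mul1,r2:Add1,r3:9
  c3: CDB Add1=6; issue MUL r1<-Mul2  regs: r0:6,r1:Mul2,r2:6,r3:9
  c4: stall  regs: r0:6,r1:Mul2,r2:6,r3:9
  c5: stall  regs: r0:6,r1:Mul2,r2:6,r3:9
  c6: stall  regs: r0:6,r1:Mul2,r2:6,r3:9
  c7: CDB Mul1=54; issue MUL r1<-Mul1  regs: r0:6,r1:Mul1,r2:6,r3:9
  c8: CDB Mul2=36; issue ADD r0<-Add1  regs: r0:Add1,r1:Mul1,r2:6,r3:9
  c9: issue ADD r3<-Add2  regs: r0:Add1,r1:Mul1,r2:6,r3:Add2
  c10: -  regs: r0:Add1,r1:Mul1,r2:6,r3:Add2
  c11: -  regs: r0:Add1,r1:Mul1,r2:6,r3:Add2

STATUS = TAG Add2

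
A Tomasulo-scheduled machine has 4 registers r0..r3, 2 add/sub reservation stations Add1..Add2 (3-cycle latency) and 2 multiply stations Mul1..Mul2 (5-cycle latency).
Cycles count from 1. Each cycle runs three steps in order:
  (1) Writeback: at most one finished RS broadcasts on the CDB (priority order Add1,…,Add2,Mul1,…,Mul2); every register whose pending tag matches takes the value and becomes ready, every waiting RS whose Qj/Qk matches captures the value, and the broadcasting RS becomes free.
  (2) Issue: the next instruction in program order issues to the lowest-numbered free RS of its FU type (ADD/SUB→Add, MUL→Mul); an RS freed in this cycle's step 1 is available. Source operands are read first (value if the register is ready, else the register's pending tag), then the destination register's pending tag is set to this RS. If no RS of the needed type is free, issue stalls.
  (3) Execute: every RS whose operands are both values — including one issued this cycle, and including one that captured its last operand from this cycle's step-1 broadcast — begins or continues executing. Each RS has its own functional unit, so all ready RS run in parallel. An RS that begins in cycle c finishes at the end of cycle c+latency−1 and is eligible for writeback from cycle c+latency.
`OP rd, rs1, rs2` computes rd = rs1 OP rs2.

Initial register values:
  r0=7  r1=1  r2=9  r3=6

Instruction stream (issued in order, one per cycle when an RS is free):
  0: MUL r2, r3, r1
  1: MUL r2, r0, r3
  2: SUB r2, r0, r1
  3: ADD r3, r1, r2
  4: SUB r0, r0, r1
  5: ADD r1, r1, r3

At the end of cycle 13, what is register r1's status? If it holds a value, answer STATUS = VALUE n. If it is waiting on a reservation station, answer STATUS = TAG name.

cycle 1: issue MUL r2<-Mul1 // r0:7,r1:1,r2:Mul1,r3:6
cycle 2: issue MUL r2<-Mul2 // r0:7,r1:1,r2:Mul2,r3:6
cycle 3: issue SUB r2<-Add1 // r0:7,r1:1,r2:Add1,r3:6
cycle 4: issue ADD r3<-Add2 // r0:7,r1:1,r2:Add1,r3:Add2
cycle 5: stall // r0:7,r1:1,r2:Add1,r3:Add2
cycle 6: CDB Add1=6; issue SUB r0<-Add1 // r0:Add1,r1:1,r2:6,r3:Add2
cycle 7: CDB Mul1=6; stall // r0:Add1,r1:1,r2:6,r3:Add2
cycle 8: CDB Mul2=42; stall // r0:Add1,r1:1,r2:6,r3:Add2
cycle 9: CDB Add1=6; issue ADD r1<-Add1 // r0:6,r1:Add1,r2:6,r3:Add2
cycle 10: CDB Add2=7 // r0:6,r1:Add1,r2:6,r3:7
cycle 11: - // r0:6,r1:Add1,r2:6,r3:7
cycle 12: - // r0:6,r1:Add1,r2:6,r3:7
cycle 13: CDB Add1=8 // r0:6,r1:8,r2:6,r3:7

STATUS = VALUE 8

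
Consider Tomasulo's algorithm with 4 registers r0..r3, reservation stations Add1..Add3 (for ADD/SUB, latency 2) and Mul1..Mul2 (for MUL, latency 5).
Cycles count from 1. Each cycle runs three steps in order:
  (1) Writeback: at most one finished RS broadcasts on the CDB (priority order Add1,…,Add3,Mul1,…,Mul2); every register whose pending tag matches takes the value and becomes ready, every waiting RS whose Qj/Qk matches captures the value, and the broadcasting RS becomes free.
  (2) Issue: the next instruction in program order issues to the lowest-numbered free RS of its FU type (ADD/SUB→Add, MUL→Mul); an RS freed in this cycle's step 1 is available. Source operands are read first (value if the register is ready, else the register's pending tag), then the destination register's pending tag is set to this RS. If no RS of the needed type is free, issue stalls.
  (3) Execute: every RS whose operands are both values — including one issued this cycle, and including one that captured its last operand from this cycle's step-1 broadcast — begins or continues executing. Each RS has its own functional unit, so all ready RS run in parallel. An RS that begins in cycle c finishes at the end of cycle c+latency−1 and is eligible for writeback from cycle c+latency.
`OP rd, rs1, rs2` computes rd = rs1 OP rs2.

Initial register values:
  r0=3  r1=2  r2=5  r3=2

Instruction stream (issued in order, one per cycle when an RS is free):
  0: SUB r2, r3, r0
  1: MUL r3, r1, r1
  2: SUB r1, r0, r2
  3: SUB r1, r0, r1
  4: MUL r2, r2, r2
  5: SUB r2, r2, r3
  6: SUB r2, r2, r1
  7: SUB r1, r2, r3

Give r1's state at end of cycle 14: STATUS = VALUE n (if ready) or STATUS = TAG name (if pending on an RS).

STATUS = TAG Add3

c1: issue SUB r2<-Add1 | r0:3,r1:2,r2:Add1,r3:2
c2: issue MUL r3<-Mul1 | r0:3,r1:2,r2:Add1,r3:Mul1
c3: CDB Add1=-1; issue SUB r1<-Add1 | r0:3,r1:Add1,r2:-1,r3:Mul1
c4: issue SUB r1<-Add2 | r0:3,r1:Add2,r2:-1,r3:Mul1
c5: CDB Add1=4; issue MUL r2<-Mul2 | r0:3,r1:Add2,r2:Mul2,r3:Mul1
c6: issue SUB r2<-Add1 | r0:3,r1:Add2,r2:Add1,r3:Mul1
c7: CDB Add2=-1; issue SUB r2<-Add2 | r0:3,r1:-1,r2:Add2,r3:Mul1
c8: CDB Mul1=4; issue SUB r1<-Add3 | r0:3,r1:Add3,r2:Add2,r3:4
c9: - | r0:3,r1:Add3,r2:Add2,r3:4
c10: CDB Mul2=1 | r0:3,r1:Add3,r2:Add2,r3:4
c11: - | r0:3,r1:Add3,r2:Add2,r3:4
c12: CDB Add1=-3 | r0:3,r1:Add3,r2:Add2,r3:4
c13: - | r0:3,r1:Add3,r2:Add2,r3:4
c14: CDB Add2=-2 | r0:3,r1:Add3,r2:-2,r3:4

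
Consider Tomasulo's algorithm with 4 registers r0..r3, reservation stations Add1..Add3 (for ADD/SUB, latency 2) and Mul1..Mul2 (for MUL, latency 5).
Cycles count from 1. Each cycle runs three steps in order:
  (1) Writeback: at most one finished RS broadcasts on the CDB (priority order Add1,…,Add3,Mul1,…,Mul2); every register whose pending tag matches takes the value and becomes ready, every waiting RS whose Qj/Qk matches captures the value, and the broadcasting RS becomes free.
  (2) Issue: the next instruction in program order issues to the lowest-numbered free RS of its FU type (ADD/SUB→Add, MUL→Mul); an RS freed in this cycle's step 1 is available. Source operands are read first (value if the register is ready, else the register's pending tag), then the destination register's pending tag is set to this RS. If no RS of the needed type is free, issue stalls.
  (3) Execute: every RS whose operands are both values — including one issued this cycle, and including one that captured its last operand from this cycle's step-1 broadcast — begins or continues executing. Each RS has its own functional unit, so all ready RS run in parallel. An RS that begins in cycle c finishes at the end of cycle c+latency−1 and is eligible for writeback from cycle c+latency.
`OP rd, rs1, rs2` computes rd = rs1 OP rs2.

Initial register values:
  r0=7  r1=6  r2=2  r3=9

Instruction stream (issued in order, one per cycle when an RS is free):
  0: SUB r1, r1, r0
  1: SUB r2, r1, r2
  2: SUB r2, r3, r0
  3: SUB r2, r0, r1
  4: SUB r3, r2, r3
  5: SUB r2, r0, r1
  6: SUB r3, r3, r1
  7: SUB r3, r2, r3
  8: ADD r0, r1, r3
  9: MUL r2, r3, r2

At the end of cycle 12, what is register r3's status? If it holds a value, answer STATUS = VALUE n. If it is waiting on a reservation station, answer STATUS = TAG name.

STATUS = TAG Add2

c1: issue SUB r1<-Add1 | r0:7,r1:Add1,r2:2,r3:9
c2: issue SUB r2<-Add2 | r0:7,r1:Add1,r2:Add2,r3:9
c3: CDB Add1=-1; issue SUB r2<-Add1 | r0:7,r1:-1,r2:Add1,r3:9
c4: issue SUB r2<-Add3 | r0:7,r1:-1,r2:Add3,r3:9
c5: CDB Add1=2; issue SUB r3<-Add1 | r0:7,r1:-1,r2:Add3,r3:Add1
c6: CDB Add2=-3; issue SUB r2<-Add2 | r0:7,r1:-1,r2:Add2,r3:Add1
c7: CDB Add3=8; issue SUB r3<-Add3 | r0:7,r1:-1,r2:Add2,r3:Add3
c8: CDB Add2=8; issue SUB r3<-Add2 | r0:7,r1:-1,r2:8,r3:Add2
c9: CDB Add1=-1; issue ADD r0<-Add1 | r0:Add1,r1:-1,r2:8,r3:Add2
c10: issue MUL r2<-Mul1 | r0:Add1,r1:-1,r2:Mul1,r3:Add2
c11: CDB Add3=0 | r0:Add1,r1:-1,r2:Mul1,r3:Add2
c12: - | r0:Add1,r1:-1,r2:Mul1,r3:Add2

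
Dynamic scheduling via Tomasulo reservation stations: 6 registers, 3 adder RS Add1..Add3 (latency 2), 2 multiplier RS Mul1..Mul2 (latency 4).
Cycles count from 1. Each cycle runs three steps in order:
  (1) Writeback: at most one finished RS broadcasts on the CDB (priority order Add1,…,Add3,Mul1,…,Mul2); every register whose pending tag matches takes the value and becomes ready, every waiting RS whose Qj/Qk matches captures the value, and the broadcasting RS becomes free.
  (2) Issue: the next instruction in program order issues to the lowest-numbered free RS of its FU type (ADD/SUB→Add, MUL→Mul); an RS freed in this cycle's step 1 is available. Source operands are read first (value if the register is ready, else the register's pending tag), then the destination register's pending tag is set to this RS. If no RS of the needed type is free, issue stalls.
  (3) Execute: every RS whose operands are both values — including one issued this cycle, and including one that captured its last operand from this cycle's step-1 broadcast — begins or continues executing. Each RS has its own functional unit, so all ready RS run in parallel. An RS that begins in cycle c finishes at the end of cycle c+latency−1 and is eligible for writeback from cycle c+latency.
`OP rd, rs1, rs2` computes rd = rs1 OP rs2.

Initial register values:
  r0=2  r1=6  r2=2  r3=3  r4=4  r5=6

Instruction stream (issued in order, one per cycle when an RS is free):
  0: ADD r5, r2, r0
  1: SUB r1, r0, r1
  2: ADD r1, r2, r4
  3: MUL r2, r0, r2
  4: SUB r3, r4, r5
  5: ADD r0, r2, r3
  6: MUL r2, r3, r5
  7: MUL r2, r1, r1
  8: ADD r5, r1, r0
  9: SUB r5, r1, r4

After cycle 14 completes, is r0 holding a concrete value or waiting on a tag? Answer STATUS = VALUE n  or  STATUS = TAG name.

STATUS = VALUE 4

cycle 1: issue ADD r5<-Add1 // r0:2,r1:6,r2:2,r3:3,r4:4,r5:Add1
cycle 2: issue SUB r1<-Add2 // r0:2,r1:Add2,r2:2,r3:3,r4:4,r5:Add1
cycle 3: CDB Add1=4; issue ADD r1<-Add1 // r0:2,r1:Add1,r2:2,r3:3,r4:4,r5:4
cycle 4: CDB Add2=-4; issue MUL r2<-Mul1 // r0:2,r1:Add1,r2:Mul1,r3:3,r4:4,r5:4
cycle 5: CDB Add1=6; issue SUB r3<-Add1 // r0:2,r1:6,r2:Mul1,r3:Add1,r4:4,r5:4
cycle 6: issue ADD r0<-Add2 // r0:Add2,r1:6,r2:Mul1,r3:Add1,r4:4,r5:4
cycle 7: CDB Add1=0; issue MUL r2<-Mul2 // r0:Add2,r1:6,r2:Mul2,r3:0,r4:4,r5:4
cycle 8: CDB Mul1=4; issue MUL r2<-Mul1 // r0:Add2,r1:6,r2:Mul1,r3:0,r4:4,r5:4
cycle 9: issue ADD r5<-Add1 // r0:Add2,r1:6,r2:Mul1,r3:0,r4:4,r5:Add1
cycle 10: CDB Add2=4; issue SUB r5<-Add2 // r0:4,r1:6,r2:Mul1,r3:0,r4:4,r5:Add2
cycle 11: CDB Mul2=0 // r0:4,r1:6,r2:Mul1,r3:0,r4:4,r5:Add2
cycle 12: CDB Add1=10 // r0:4,r1:6,r2:Mul1,r3:0,r4:4,r5:Add2
cycle 13: CDB Add2=2 // r0:4,r1:6,r2:Mul1,r3:0,r4:4,r5:2
cycle 14: CDB Mul1=36 // r0:4,r1:6,r2:36,r3:0,r4:4,r5:2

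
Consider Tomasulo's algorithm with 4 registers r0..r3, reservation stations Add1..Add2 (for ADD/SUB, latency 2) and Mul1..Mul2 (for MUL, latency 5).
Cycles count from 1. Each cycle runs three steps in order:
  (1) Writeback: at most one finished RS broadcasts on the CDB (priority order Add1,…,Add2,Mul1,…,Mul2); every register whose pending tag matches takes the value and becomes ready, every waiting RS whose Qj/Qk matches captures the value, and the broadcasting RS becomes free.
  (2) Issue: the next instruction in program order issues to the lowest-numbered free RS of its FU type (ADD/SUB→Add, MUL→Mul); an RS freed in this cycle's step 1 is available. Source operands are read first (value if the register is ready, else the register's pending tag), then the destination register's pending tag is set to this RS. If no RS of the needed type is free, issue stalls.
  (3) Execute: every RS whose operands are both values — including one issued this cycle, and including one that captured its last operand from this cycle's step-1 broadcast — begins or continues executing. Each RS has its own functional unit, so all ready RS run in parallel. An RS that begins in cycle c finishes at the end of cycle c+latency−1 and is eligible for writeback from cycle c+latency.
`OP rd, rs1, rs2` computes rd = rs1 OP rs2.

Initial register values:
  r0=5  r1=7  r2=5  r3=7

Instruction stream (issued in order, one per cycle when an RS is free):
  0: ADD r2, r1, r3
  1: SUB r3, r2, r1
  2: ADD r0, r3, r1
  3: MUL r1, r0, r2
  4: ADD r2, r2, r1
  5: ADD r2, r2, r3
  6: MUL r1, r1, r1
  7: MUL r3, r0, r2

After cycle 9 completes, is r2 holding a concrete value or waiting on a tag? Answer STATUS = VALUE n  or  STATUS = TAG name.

STATUS = TAG Add1

  c1: issue ADD r2<-Add1  regs: r0:5,r1:7,r2:Add1,r3:7
  c2: issue SUB r3<-Add2  regs: r0:5,r1:7,r2:Add1,r3:Add2
  c3: CDB Add1=14; issue ADD r0<-Add1  regs: r0:Add1,r1:7,r2:14,r3:Add2
  c4: issue MUL r1<-Mul1  regs: r0:Add1,r1:Mul1,r2:14,r3:Add2
  c5: CDB Add2=7; issue ADD r2<-Add2  regs: r0:Add1,r1:Mul1,r2:Add2,r3:7
  c6: stall  regs: r0:Add1,r1:Mul1,r2:Add2,r3:7
  c7: CDB Add1=14; issue ADD r2<-Add1  regs: r0:14,r1:Mul1,r2:Add1,r3:7
  c8: issue MUL r1<-Mul2  regs: r0:14,r1:Mul2,r2:Add1,r3:7
  c9: stall  regs: r0:14,r1:Mul2,r2:Add1,r3:7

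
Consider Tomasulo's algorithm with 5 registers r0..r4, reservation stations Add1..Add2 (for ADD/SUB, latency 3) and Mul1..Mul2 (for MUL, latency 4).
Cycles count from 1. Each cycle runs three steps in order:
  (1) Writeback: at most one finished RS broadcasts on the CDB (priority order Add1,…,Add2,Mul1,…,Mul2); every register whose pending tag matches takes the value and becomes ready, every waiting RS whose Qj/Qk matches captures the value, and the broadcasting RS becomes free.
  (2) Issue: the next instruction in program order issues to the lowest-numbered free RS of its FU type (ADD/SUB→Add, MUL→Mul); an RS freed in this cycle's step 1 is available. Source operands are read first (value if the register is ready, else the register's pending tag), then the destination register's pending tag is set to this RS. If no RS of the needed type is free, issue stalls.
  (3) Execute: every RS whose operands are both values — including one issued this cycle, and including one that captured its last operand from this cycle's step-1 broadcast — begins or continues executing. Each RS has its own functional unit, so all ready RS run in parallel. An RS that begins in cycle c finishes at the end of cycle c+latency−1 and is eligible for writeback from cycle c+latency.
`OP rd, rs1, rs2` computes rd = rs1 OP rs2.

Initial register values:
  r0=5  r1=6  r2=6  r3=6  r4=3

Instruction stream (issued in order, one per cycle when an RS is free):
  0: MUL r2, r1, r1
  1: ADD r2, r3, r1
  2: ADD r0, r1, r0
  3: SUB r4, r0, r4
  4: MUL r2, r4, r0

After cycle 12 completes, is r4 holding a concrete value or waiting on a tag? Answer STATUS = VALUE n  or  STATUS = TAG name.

cycle 1: issue MUL r2<-Mul1 // r0:5,r1:6,r2:Mul1,r3:6,r4:3
cycle 2: issue ADD r2<-Add1 // r0:5,r1:6,r2:Add1,r3:6,r4:3
cycle 3: issue ADD r0<-Add2 // r0:Add2,r1:6,r2:Add1,r3:6,r4:3
cycle 4: stall // r0:Add2,r1:6,r2:Add1,r3:6,r4:3
cycle 5: CDB Add1=12; issue SUB r4<-Add1 // r0:Add2,r1:6,r2:12,r3:6,r4:Add1
cycle 6: CDB Add2=11; issue MUL r2<-Mul2 // r0:11,r1:6,r2:Mul2,r3:6,r4:Add1
cycle 7: CDB Mul1=36 // r0:11,r1:6,r2:Mul2,r3:6,r4:Add1
cycle 8: - // r0:11,r1:6,r2:Mul2,r3:6,r4:Add1
cycle 9: CDB Add1=8 // r0:11,r1:6,r2:Mul2,r3:6,r4:8
cycle 10: - // r0:11,r1:6,r2:Mul2,r3:6,r4:8
cycle 11: - // r0:11,r1:6,r2:Mul2,r3:6,r4:8
cycle 12: - // r0:11,r1:6,r2:Mul2,r3:6,r4:8

STATUS = VALUE 8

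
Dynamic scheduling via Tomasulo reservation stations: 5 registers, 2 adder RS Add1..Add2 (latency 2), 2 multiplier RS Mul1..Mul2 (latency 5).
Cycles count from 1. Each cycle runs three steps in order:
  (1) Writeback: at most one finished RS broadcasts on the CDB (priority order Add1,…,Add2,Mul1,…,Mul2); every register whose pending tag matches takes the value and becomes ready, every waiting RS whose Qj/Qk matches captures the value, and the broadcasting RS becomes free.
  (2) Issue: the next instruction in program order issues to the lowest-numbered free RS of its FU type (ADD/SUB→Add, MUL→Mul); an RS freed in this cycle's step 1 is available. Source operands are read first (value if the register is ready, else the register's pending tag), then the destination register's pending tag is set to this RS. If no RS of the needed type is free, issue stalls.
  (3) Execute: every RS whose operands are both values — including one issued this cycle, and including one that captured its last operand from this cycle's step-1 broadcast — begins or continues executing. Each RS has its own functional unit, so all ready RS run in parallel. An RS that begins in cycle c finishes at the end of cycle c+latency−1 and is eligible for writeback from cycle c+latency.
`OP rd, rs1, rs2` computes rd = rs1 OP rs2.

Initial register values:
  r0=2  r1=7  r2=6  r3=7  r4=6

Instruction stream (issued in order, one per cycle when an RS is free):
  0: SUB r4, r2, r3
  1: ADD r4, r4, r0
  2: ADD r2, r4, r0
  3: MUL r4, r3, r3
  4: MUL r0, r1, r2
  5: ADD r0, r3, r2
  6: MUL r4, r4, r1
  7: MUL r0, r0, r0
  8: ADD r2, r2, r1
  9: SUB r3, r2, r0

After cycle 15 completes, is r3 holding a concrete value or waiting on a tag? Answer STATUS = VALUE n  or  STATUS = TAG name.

  c1: issue SUB r4<-Add1  regs: r0:2,r1:7,r2:6,r3:7,r4:Add1
  c2: issue ADD r4<-Add2  regs: r0:2,r1:7,r2:6,r3:7,r4:Add2
  c3: CDB Add1=-1; issue ADD r2<-Add1  regs: r0:2,r1:7,r2:Add1,r3:7,r4:Add2
  c4: issue MUL r4<-Mul1  regs: r0:2,r1:7,r2:Add1,r3:7,r4:Mul1
  c5: CDB Add2=1; issue MUL r0<-Mul2  regs: r0:Mul2,r1:7,r2:Add1,r3:7,r4:Mul1
  c6: issue ADD r0<-Add2  regs: r0:Add2,r1:7,r2:Add1,r3:7,r4:Mul1
  c7: CDB Add1=3; stall  regs: r0:Add2,r1:7,r2:3,r3:7,r4:Mul1
  c8: stall  regs: r0:Add2,r1:7,r2:3,r3:7,r4:Mul1
  c9: CDB Add2=10; stall  regs: r0:10,r1:7,r2:3,r3:7,r4:Mul1
  c10: CDB Mul1=49; issue MUL r4<-Mul1  regs: r0:10,r1:7,r2:3,r3:7,r4:Mul1
  c11: stall  regs: r0:10,r1:7,r2:3,r3:7,r4:Mul1
  c12: CDB Mul2=21; issue MUL r0<-Mul2  regs: r0:Mul2,r1:7,r2:3,r3:7,r4:Mul1
  c13: issue ADD r2<-Add1  regs: r0:Mul2,r1:7,r2:Add1,r3:7,r4:Mul1
  c14: issue SUB r3<-Add2  regs: r0:Mul2,r1:7,r2:Add1,r3:Add2,r4:Mul1
  c15: CDB Add1=10  regs: r0:Mul2,r1:7,r2:10,r3:Add2,r4:Mul1

STATUS = TAG Add2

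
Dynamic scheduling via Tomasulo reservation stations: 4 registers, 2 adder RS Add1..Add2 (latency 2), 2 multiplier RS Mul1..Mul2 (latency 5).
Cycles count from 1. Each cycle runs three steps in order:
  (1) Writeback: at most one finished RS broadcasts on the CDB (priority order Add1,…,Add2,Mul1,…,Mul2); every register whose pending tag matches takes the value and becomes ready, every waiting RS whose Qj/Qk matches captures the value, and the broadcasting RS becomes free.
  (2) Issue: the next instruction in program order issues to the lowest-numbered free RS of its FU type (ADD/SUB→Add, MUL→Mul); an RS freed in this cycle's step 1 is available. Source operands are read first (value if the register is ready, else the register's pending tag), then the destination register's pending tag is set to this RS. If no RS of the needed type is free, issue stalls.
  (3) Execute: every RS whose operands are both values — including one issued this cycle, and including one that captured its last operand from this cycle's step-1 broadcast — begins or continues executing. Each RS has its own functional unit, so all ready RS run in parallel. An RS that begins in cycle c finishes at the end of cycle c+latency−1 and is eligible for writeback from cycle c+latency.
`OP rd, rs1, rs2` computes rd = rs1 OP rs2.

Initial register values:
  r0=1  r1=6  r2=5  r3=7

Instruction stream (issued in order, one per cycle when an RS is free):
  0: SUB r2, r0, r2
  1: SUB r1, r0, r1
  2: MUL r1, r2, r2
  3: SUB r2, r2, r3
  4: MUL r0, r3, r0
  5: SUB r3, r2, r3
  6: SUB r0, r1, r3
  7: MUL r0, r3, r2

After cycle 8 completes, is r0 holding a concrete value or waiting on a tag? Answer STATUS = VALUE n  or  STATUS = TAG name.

  c1: issue SUB r2<-Add1  regs: r0:1,r1:6,r2:Add1,r3:7
  c2: issue SUB r1<-Add2  regs: r0:1,r1:Add2,r2:Add1,r3:7
  c3: CDB Add1=-4; issue MUL r1<-Mul1  regs: r0:1,r1:Mul1,r2:-4,r3:7
  c4: CDB Add2=-5; issue SUB r2<-Add1  regs: r0:1,r1:Mul1,r2:Add1,r3:7
  c5: issue MUL r0<-Mul2  regs: r0:Mul2,r1:Mul1,r2:Add1,r3:7
  c6: CDB Add1=-11; issue SUB r3<-Add1  regs: r0:Mul2,r1:Mul1,r2:-11,r3:Add1
  c7: issue SUB r0<-Add2  regs: r0:Add2,r1:Mul1,r2:-11,r3:Add1
  c8: CDB Add1=-18; stall  regs: r0:Add2,r1:Mul1,r2:-11,r3:-18

STATUS = TAG Add2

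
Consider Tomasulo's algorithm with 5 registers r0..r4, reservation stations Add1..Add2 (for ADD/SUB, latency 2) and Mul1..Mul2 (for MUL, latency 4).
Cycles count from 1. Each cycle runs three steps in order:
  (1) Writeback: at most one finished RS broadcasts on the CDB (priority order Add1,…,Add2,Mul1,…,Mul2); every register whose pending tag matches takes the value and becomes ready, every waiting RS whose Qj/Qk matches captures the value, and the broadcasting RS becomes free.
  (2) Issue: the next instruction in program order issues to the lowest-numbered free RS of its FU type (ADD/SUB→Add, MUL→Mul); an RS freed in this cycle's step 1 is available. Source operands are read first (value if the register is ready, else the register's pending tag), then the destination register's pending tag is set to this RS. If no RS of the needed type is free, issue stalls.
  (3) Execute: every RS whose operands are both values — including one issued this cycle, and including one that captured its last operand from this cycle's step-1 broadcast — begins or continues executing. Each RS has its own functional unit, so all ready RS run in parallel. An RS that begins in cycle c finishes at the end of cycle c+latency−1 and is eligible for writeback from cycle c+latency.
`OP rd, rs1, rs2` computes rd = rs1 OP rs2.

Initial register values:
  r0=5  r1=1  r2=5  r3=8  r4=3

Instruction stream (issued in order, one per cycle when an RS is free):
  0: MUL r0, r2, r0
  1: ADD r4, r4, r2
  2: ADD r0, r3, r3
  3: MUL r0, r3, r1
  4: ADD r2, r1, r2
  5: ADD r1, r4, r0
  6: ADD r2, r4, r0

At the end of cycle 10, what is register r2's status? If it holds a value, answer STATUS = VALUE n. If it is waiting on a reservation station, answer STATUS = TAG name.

cycle 1: issue MUL r0<-Mul1 // r0:Mul1,r1:1,r2:5,r3:8,r4:3
cycle 2: issue ADD r4<-Add1 // r0:Mul1,r1:1,r2:5,r3:8,r4:Add1
cycle 3: issue ADD r0<-Add2 // r0:Add2,r1:1,r2:5,r3:8,r4:Add1
cycle 4: CDB Add1=8; issue MUL r0<-Mul2 // r0:Mul2,r1:1,r2:5,r3:8,r4:8
cycle 5: CDB Add2=16; issue ADD r2<-Add1 // r0:Mul2,r1:1,r2:Add1,r3:8,r4:8
cycle 6: CDB Mul1=25; issue ADD r1<-Add2 // r0:Mul2,r1:Add2,r2:Add1,r3:8,r4:8
cycle 7: CDB Add1=6; issue ADD r2<-Add1 // r0:Mul2,r1:Add2,r2:Add1,r3:8,r4:8
cycle 8: CDB Mul2=8 // r0:8,r1:Add2,r2:Add1,r3:8,r4:8
cycle 9: - // r0:8,r1:Add2,r2:Add1,r3:8,r4:8
cycle 10: CDB Add1=16 // r0:8,r1:Add2,r2:16,r3:8,r4:8

STATUS = VALUE 16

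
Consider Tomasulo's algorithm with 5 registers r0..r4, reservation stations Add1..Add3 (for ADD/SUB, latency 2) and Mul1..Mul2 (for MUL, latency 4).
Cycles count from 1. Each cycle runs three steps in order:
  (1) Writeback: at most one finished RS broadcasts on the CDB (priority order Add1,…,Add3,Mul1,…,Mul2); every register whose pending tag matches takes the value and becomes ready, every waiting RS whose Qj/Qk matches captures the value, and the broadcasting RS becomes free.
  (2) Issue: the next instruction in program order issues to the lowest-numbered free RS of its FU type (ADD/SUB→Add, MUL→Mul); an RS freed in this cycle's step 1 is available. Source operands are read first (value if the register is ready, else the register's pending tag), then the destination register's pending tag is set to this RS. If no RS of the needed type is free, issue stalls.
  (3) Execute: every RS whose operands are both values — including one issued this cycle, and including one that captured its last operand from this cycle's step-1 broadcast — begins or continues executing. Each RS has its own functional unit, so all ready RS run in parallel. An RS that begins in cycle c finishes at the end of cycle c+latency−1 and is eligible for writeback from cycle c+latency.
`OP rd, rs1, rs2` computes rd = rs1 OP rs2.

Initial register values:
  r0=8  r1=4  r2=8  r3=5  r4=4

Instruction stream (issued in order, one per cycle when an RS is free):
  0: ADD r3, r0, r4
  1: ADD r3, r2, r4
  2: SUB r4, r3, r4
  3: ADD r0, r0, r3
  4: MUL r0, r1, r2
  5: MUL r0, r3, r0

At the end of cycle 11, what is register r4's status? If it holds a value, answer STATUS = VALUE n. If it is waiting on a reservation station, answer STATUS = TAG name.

STATUS = VALUE 8

  c1: issue ADD r3<-Add1  regs: r0:8,r1:4,r2:8,r3:Add1,r4:4
  c2: issue ADD r3<-Add2  regs: r0:8,r1:4,r2:8,r3:Add2,r4:4
  c3: CDB Add1=12; issue SUB r4<-Add1  regs: r0:8,r1:4,r2:8,r3:Add2,r4:Add1
  c4: CDB Add2=12; issue ADD r0<-Add2  regs: r0:Add2,r1:4,r2:8,r3:12,r4:Add1
  c5: issue MUL r0<-Mul1  regs: r0:Mul1,r1:4,r2:8,r3:12,r4:Add1
  c6: CDB Add1=8; issue MUL r0<-Mul2  regs: r0:Mul2,r1:4,r2:8,r3:12,r4:8
  c7: CDB Add2=20  regs: r0:Mul2,r1:4,r2:8,r3:12,r4:8
  c8: -  regs: r0:Mul2,r1:4,r2:8,r3:12,r4:8
  c9: CDB Mul1=32  regs: r0:Mul2,r1:4,r2:8,r3:12,r4:8
  c10: -  regs: r0:Mul2,r1:4,r2:8,r3:12,r4:8
  c11: -  regs: r0:Mul2,r1:4,r2:8,r3:12,r4:8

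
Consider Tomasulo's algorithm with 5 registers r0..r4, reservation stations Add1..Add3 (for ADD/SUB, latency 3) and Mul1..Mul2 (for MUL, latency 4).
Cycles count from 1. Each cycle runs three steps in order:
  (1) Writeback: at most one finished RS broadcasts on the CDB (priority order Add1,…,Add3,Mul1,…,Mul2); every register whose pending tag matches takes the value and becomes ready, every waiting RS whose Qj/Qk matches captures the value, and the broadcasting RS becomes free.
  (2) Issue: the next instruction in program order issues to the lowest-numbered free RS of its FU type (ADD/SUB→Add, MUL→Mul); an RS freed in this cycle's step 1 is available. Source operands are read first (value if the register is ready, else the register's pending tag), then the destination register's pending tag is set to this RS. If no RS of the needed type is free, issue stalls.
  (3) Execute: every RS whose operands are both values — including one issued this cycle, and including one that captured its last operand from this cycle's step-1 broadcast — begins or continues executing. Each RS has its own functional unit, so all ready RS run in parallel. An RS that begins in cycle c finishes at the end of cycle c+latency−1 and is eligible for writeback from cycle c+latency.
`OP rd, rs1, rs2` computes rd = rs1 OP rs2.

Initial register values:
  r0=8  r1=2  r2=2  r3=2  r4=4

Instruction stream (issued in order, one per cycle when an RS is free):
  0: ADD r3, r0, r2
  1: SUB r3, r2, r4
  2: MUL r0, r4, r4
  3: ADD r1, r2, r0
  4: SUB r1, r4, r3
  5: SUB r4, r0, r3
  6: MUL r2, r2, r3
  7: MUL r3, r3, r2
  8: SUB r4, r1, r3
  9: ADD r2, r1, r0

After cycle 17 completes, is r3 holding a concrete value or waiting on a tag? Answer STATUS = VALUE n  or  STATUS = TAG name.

STATUS = VALUE 8

c1: issue ADD r3<-Add1 | r0:8,r1:2,r2:2,r3:Add1,r4:4
c2: issue SUB r3<-Add2 | r0:8,r1:2,r2:2,r3:Add2,r4:4
c3: issue MUL r0<-Mul1 | r0:Mul1,r1:2,r2:2,r3:Add2,r4:4
c4: CDB Add1=10; issue ADD r1<-Add1 | r0:Mul1,r1:Add1,r2:2,r3:Add2,r4:4
c5: CDB Add2=-2; issue SUB r1<-Add2 | r0:Mul1,r1:Add2,r2:2,r3:-2,r4:4
c6: issue SUB r4<-Add3 | r0:Mul1,r1:Add2,r2:2,r3:-2,r4:Add3
c7: CDB Mul1=16; issue MUL r2<-Mul1 | r0:16,r1:Add2,r2:Mul1,r3:-2,r4:Add3
c8: CDB Add2=6; issue MUL r3<-Mul2 | r0:16,r1:6,r2:Mul1,r3:Mul2,r4:Add3
c9: issue SUB r4<-Add2 | r0:16,r1:6,r2:Mul1,r3:Mul2,r4:Add2
c10: CDB Add1=18; issue ADD r2<-Add1 | r0:16,r1:6,r2:Add1,r3:Mul2,r4:Add2
c11: CDB Add3=18 | r0:16,r1:6,r2:Add1,r3:Mul2,r4:Add2
c12: CDB Mul1=-4 | r0:16,r1:6,r2:Add1,r3:Mul2,r4:Add2
c13: CDB Add1=22 | r0:16,r1:6,r2:22,r3:Mul2,r4:Add2
c14: - | r0:16,r1:6,r2:22,r3:Mul2,r4:Add2
c15: - | r0:16,r1:6,r2:22,r3:Mul2,r4:Add2
c16: CDB Mul2=8 | r0:16,r1:6,r2:22,r3:8,r4:Add2
c17: - | r0:16,r1:6,r2:22,r3:8,r4:Add2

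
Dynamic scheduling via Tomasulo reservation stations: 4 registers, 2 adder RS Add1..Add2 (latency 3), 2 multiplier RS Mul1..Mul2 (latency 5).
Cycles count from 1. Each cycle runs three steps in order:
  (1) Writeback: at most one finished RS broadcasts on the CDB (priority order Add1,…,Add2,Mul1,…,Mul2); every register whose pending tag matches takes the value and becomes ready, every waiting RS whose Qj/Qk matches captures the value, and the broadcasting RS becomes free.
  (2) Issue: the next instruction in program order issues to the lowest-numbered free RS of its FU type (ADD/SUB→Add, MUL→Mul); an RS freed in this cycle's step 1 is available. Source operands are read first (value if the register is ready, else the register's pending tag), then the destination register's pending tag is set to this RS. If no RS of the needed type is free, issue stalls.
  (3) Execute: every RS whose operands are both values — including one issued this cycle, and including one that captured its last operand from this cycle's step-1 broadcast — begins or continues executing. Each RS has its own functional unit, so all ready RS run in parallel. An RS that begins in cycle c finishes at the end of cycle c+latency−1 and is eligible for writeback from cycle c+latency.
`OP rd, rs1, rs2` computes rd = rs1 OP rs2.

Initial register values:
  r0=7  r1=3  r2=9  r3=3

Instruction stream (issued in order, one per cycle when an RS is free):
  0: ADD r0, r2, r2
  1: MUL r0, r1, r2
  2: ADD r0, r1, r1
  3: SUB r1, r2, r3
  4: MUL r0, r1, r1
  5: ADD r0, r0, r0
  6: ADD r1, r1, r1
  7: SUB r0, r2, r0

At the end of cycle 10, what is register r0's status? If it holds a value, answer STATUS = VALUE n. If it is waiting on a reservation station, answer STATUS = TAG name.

STATUS = TAG Add1

  c1: issue ADD r0<-Add1  regs: r0:Add1,r1:3,r2:9,r3:3
  c2: issue MUL r0<-Mul1  regs: r0:Mul1,r1:3,r2:9,r3:3
  c3: issue ADD r0<-Add2  regs: r0:Add2,r1:3,r2:9,r3:3
  c4: CDB Add1=18; issue SUB r1<-Add1  regs: r0:Add2,r1:Add1,r2:9,r3:3
  c5: issue MUL r0<-Mul2  regs: r0:Mul2,r1:Add1,r2:9,r3:3
  c6: CDB Add2=6; issue ADD r0<-Add2  regs: r0:Add2,r1:Add1,r2:9,r3:3
  c7: CDB Add1=6; issue ADD r1<-Add1  regs: r0:Add2,r1:Add1,r2:9,r3:3
  c8: CDB Mul1=27; stall  regs: r0:Add2,r1:Add1,r2:9,r3:3
  c9: stall  regs: r0:Add2,r1:Add1,r2:9,r3:3
  c10: CDB Add1=12; issue SUB r0<-Add1  regs: r0:Add1,r1:12,r2:9,r3:3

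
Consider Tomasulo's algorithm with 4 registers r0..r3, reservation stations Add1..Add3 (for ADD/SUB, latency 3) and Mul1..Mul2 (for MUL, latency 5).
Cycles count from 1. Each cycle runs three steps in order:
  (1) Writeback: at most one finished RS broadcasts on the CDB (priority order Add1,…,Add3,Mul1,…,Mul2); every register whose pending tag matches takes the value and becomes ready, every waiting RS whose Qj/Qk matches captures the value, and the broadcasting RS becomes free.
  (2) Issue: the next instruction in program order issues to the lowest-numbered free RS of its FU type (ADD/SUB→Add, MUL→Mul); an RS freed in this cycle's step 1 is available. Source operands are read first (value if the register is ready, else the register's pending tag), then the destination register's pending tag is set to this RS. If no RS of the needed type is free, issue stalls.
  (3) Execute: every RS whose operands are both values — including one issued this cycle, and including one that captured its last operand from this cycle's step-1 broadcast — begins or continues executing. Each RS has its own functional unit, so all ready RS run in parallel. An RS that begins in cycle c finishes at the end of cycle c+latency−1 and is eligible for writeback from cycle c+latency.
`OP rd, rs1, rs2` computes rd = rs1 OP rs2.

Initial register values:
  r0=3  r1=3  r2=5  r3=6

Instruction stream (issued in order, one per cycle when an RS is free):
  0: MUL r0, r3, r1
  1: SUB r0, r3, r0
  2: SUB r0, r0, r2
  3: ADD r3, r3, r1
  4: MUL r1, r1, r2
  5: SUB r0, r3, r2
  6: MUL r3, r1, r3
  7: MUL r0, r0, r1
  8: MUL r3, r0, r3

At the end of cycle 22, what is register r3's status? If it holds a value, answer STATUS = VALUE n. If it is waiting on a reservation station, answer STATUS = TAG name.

c1: issue MUL r0<-Mul1 | r0:Mul1,r1:3,r2:5,r3:6
c2: issue SUB r0<-Add1 | r0:Add1,r1:3,r2:5,r3:6
c3: issue SUB r0<-Add2 | r0:Add2,r1:3,r2:5,r3:6
c4: issue ADD r3<-Add3 | r0:Add2,r1:3,r2:5,r3:Add3
c5: issue MUL r1<-Mul2 | r0:Add2,r1:Mul2,r2:5,r3:Add3
c6: CDB Mul1=18; stall | r0:Add2,r1:Mul2,r2:5,r3:Add3
c7: CDB Add3=9; issue SUB r0<-Add3 | r0:Add3,r1:Mul2,r2:5,r3:9
c8: issue MUL r3<-Mul1 | r0:Add3,r1:Mul2,r2:5,r3:Mul1
c9: CDB Add1=-12; stall | r0:Add3,r1:Mul2,r2:5,r3:Mul1
c10: CDB Add3=4; stall | r0:4,r1:Mul2,r2:5,r3:Mul1
c11: CDB Mul2=15; issue MUL r0<-Mul2 | r0:Mul2,r1:15,r2:5,r3:Mul1
c12: CDB Add2=-17; stall | r0:Mul2,r1:15,r2:5,r3:Mul1
c13: stall | r0:Mul2,r1:15,r2:5,r3:Mul1
c14: stall | r0:Mul2,r1:15,r2:5,r3:Mul1
c15: stall | r0:Mul2,r1:15,r2:5,r3:Mul1
c16: CDB Mul1=135; issue MUL r3<-Mul1 | r0:Mul2,r1:15,r2:5,r3:Mul1
c17: CDB Mul2=60 | r0:60,r1:15,r2:5,r3:Mul1
c18: - | r0:60,r1:15,r2:5,r3:Mul1
c19: - | r0:60,r1:15,r2:5,r3:Mul1
c20: - | r0:60,r1:15,r2:5,r3:Mul1
c21: - | r0:60,r1:15,r2:5,r3:Mul1
c22: CDB Mul1=8100 | r0:60,r1:15,r2:5,r3:8100

STATUS = VALUE 8100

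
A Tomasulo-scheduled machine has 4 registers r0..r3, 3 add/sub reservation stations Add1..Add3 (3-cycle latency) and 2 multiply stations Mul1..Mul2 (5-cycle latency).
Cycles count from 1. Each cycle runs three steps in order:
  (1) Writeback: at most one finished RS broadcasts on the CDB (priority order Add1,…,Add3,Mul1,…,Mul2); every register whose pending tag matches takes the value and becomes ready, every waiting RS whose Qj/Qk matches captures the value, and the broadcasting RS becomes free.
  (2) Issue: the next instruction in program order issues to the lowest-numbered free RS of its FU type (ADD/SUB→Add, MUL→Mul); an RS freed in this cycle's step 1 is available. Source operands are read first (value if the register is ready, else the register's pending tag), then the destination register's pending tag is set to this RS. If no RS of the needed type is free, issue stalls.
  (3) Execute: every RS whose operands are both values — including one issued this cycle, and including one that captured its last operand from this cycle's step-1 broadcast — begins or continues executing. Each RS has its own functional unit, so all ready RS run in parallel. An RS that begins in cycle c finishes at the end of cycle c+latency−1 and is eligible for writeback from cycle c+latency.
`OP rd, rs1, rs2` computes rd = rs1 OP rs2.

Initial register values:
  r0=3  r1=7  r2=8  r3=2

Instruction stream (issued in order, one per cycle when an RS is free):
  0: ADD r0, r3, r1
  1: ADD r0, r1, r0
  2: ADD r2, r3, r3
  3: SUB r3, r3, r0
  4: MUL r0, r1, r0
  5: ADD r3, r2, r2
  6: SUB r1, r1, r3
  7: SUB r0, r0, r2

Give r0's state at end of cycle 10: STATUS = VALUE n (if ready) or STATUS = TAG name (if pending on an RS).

STATUS = TAG Add3

cycle 1: issue ADD r0<-Add1 // r0:Add1,r1:7,r2:8,r3:2
cycle 2: issue ADD r0<-Add2 // r0:Add2,r1:7,r2:8,r3:2
cycle 3: issue ADD r2<-Add3 // r0:Add2,r1:7,r2:Add3,r3:2
cycle 4: CDB Add1=9; issue SUB r3<-Add1 // r0:Add2,r1:7,r2:Add3,r3:Add1
cycle 5: issue MUL r0<-Mul1 // r0:Mul1,r1:7,r2:Add3,r3:Add1
cycle 6: CDB Add3=4; issue ADD r3<-Add3 // r0:Mul1,r1:7,r2:4,r3:Add3
cycle 7: CDB Add2=16; issue SUB r1<-Add2 // r0:Mul1,r1:Add2,r2:4,r3:Add3
cycle 8: stall // r0:Mul1,r1:Add2,r2:4,r3:Add3
cycle 9: CDB Add3=8; issue SUB r0<-Add3 // r0:Add3,r1:Add2,r2:4,r3:8
cycle 10: CDB Add1=-14 // r0:Add3,r1:Add2,r2:4,r3:8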